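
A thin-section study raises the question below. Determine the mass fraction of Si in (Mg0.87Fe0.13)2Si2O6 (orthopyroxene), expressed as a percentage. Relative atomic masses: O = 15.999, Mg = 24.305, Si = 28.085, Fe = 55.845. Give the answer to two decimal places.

26.88 weight percent

Formula mass = 1.74·24.305 + 0.26·55.845 + 2·28.085 + 6·15.999 = 208.974 g/mol, of which 56.170 g is Si.
So Si makes up 56.170/208.974 = 0.2688 of the mass, i.e. 26.88%.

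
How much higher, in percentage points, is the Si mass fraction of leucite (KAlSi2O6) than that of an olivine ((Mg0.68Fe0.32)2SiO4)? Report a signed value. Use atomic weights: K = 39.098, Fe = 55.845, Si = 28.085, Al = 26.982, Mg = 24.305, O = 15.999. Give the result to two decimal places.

Si in KAlSi2O6: molar mass 218.244 g/mol; 2×28.085 = 56.170 g → 25.74 wt%.
Si in (Mg0.68Fe0.32)2SiO4: molar mass 160.877 g/mol; 1×28.085 = 28.085 g → 17.46 wt%.
Difference = 25.74 − 17.46 = 8.28 percentage points.

8.28 percentage points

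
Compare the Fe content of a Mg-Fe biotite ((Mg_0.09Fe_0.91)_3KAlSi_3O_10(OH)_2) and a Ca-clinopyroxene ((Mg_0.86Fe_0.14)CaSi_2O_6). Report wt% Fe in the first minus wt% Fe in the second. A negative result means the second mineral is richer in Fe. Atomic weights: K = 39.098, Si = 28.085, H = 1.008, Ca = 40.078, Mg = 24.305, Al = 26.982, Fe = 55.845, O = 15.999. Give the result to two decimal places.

Fe in (Mg_0.09Fe_0.91)_3KAlSi_3O_10(OH)_2: molar mass 503.358 g/mol; 2.73×55.845 = 152.457 g → 30.29 wt%.
Fe in (Mg_0.86Fe_0.14)CaSi_2O_6: molar mass 220.963 g/mol; 0.14×55.845 = 7.818 g → 3.54 wt%.
Difference = 30.29 − 3.54 = 26.75 percentage points.

26.75 percentage points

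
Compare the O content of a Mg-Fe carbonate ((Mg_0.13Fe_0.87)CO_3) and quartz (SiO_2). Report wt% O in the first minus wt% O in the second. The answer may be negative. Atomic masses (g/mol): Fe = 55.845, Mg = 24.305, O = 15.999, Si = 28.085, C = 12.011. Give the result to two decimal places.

O in (Mg_0.13Fe_0.87)CO_3: molar mass 111.753 g/mol; 3×15.999 = 47.997 g → 42.95 wt%.
O in SiO_2: molar mass 60.083 g/mol; 2×15.999 = 31.998 g → 53.26 wt%.
Difference = 42.95 − 53.26 = -10.31 percentage points.

-10.31 percentage points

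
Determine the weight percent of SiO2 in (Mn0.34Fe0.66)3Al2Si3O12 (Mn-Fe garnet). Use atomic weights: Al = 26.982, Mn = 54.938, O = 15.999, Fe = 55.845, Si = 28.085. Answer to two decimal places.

36.28 wt%

Formula mass = 496.817 g/mol.
3 Si → 3.0000 mol SiO2 per formula unit; M(SiO2) = 60.083, so SiO2 mass = 180.249 g.
180.249/496.817 × 100 = 36.28 wt%.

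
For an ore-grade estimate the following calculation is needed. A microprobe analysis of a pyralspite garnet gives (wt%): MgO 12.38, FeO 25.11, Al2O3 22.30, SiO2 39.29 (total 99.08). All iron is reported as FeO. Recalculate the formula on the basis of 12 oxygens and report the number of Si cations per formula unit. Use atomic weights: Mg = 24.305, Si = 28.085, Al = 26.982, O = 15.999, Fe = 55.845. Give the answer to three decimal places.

2.994 Si apfu

12.38 wt% MgO ÷ 40.304 g/mol = 0.30717 mol, giving 0.30717 Mg and 0.30717 O.
25.11 wt% FeO ÷ 71.844 g/mol = 0.34951 mol, giving 0.34951 Fe and 0.34951 O.
22.30 wt% Al2O3 ÷ 101.961 g/mol = 0.21871 mol, giving 0.43742 Al and 0.65613 O.
39.29 wt% SiO2 ÷ 60.083 g/mol = 0.65393 mol, giving 0.65393 Si and 1.30786 O.
Oxygen sums to 2.62067; scaling by 12/2.62067 = 4.57898 puts the formula on 12 O.
Si: 0.65393 × 4.57898 = 2.994 atoms per formula unit.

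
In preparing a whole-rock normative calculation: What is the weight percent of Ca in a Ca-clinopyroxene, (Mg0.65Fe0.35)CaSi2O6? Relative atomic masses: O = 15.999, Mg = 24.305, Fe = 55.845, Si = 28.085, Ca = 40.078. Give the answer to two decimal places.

17.61 mass %

M((Mg0.65Fe0.35)CaSi2O6) = 227.586 g/mol.
Ca contributes 1 × 40.078 = 40.078 g per mole.
40.078/227.586 = 0.1761 → 17.61%.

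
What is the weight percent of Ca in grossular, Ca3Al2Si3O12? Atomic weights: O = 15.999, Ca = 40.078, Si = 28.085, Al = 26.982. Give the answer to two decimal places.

26.69 mass %

Molar mass of Ca3Al2Si3O12: 3×40.078 + 2×26.982 + 3×28.085 + 12×15.999 = 450.441 g/mol.
Mass of Ca per formula unit: 3 × 40.078 = 120.234 g.
Weight fraction Ca = 120.234 / 450.441 = 0.2669.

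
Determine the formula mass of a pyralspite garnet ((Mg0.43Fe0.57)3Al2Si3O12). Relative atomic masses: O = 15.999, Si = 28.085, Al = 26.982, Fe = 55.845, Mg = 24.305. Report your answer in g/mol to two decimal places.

457.06 g/mol

M = 1.29×24.305 + 1.71×55.845 + 2×26.982 + 3×28.085 + 12×15.999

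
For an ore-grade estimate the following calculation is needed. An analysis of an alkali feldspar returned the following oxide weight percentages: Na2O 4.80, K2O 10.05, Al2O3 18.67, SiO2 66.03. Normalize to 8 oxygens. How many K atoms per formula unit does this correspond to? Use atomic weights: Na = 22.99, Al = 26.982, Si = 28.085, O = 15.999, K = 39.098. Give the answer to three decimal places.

0.582 K apfu

Na2O: 4.80/61.979 = 0.07745 mol → 0.15490 mol Na, 0.07745 mol O.
K2O: 10.05/94.195 = 0.10669 mol → 0.21338 mol K, 0.10669 mol O.
Al2O3: 18.67/101.961 = 0.18311 mol → 0.36622 mol Al, 0.54933 mol O.
SiO2: 66.03/60.083 = 1.09898 mol → 1.09898 mol Si, 2.19796 mol O.
Total oxygen = 2.93143 mol. Normalization factor = 8/2.93143 = 2.72904.
K per 8 O = 0.21338 × 2.72904 = 0.582.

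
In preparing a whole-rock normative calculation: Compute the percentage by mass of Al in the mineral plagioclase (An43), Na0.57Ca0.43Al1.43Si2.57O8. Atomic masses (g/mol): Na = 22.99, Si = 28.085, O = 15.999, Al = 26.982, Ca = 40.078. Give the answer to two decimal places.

M(Na0.57Ca0.43Al1.43Si2.57O8) = 269.093 g/mol.
Al contributes 1.43 × 26.982 = 38.584 g per mole.
38.584/269.093 = 0.1434 → 14.34%.

14.34 mass %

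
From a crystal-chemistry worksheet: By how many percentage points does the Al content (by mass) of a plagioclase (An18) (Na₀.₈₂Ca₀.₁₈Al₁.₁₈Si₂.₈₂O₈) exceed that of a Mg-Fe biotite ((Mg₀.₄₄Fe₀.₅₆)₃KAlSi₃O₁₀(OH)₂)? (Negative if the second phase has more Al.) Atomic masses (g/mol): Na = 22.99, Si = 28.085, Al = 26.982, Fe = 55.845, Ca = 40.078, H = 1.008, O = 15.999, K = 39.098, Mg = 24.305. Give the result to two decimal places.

6.27 percentage points

Al in Na₀.₈₂Ca₀.₁₈Al₁.₁₈Si₂.₈₂O₈: molar mass 265.096 g/mol; 1.18×26.982 = 31.839 g → 12.01 wt%.
Al in (Mg₀.₄₄Fe₀.₅₆)₃KAlSi₃O₁₀(OH)₂: molar mass 470.241 g/mol; 1×26.982 = 26.982 g → 5.74 wt%.
Difference = 12.01 − 5.74 = 6.27 percentage points.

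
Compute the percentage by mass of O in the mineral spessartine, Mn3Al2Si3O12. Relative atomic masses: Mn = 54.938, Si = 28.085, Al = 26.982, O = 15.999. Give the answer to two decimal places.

Formula mass = 3*54.938 + 2*26.982 + 3*28.085 + 12*15.999 = 495.021 g/mol, of which 191.988 g is O.
So O makes up 191.988/495.021 = 0.3878 of the mass, i.e. 38.78%.

38.78 mass %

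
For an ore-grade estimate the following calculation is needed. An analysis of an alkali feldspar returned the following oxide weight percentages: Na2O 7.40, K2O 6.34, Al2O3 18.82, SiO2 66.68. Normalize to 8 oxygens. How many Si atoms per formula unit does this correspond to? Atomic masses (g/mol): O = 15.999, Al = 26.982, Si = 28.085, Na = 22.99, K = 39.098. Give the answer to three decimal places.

2.999 Si apfu

7.40 wt% Na2O ÷ 61.979 g/mol = 0.11940 mol, giving 0.23880 Na and 0.11940 O.
6.34 wt% K2O ÷ 94.195 g/mol = 0.06731 mol, giving 0.13462 K and 0.06731 O.
18.82 wt% Al2O3 ÷ 101.961 g/mol = 0.18458 mol, giving 0.36916 Al and 0.55374 O.
66.68 wt% SiO2 ÷ 60.083 g/mol = 1.10980 mol, giving 1.10980 Si and 2.21960 O.
Oxygen sums to 2.96005; scaling by 8/2.96005 = 2.70266 puts the formula on 8 O.
Si: 1.10980 × 2.70266 = 2.999 atoms per formula unit.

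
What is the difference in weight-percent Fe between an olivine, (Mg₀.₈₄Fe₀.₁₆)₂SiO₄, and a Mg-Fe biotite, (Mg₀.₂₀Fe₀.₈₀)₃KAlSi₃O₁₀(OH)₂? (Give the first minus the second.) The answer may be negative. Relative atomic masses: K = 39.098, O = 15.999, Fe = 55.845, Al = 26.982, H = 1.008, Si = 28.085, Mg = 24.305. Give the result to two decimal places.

-15.34 percentage points

M((Mg₀.₈₄Fe₀.₁₆)₂SiO₄) = 150.784 g/mol, so wt% Fe = 17.870/150.784 × 100 = 11.85%.
M((Mg₀.₂₀Fe₀.₈₀)₃KAlSi₃O₁₀(OH)₂) = 492.950 g/mol, so wt% Fe = 134.028/492.950 × 100 = 27.19%.
11.85 − 27.19 = -15.34 pp.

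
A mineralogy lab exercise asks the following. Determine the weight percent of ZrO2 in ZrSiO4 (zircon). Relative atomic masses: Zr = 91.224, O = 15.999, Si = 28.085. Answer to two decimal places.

67.22 wt%

M(ZrSiO4) = 183.305 g/mol; M(ZrO2) = 123.222 g/mol.
Moles ZrO2 per formula unit = 1 Zr ÷ 1 = 1.0000.
ZrO2 fraction = (1.0000 × 123.222) / 183.305 = 123.222/183.305 = 0.6722.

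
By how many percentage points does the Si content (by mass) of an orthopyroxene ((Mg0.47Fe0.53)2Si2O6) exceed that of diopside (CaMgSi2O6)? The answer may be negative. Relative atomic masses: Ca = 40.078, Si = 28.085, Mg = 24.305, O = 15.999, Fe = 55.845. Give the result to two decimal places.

-1.96 percentage points

M((Mg0.47Fe0.53)2Si2O6) = 234.206 g/mol, so wt% Si = 56.170/234.206 × 100 = 23.98%.
M(CaMgSi2O6) = 216.547 g/mol, so wt% Si = 56.170/216.547 × 100 = 25.94%.
23.98 − 25.94 = -1.96 pp.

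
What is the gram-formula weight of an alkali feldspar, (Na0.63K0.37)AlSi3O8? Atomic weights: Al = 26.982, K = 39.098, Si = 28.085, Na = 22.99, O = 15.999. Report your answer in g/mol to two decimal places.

M = 0.63*22.99 + 0.37*39.098 + 1*26.982 + 3*28.085 + 8*15.999

268.18 g/mol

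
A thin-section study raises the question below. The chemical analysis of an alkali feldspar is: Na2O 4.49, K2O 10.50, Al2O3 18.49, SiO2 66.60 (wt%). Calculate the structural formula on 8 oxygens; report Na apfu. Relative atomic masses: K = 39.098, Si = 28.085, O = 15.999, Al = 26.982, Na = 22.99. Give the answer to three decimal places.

Na2O (M=61.979): mol = 0.07244; Na = 0.14488, O = 0.07244.
K2O (M=94.195): mol = 0.11147; K = 0.22294, O = 0.11147.
Al2O3 (M=101.961): mol = 0.18134; Al = 0.36268, O = 0.54402.
SiO2 (M=60.083): mol = 1.10847; Si = 1.10847, O = 2.21694.
ΣO = 2.94487; factor = 8/ΣO = 2.71659.
Na apfu = 0.14488 × 2.71659 = 0.394.

0.394 Na apfu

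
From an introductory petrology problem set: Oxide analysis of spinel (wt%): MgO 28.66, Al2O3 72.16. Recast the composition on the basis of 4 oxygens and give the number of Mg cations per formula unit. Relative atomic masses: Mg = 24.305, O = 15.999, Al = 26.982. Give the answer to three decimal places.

MgO (M=40.304): mol = 0.71110; Mg = 0.71110, O = 0.71110.
Al2O3 (M=101.961): mol = 0.70772; Al = 1.41544, O = 2.12316.
ΣO = 2.83426; factor = 4/ΣO = 1.41130.
Mg apfu = 0.71110 × 1.41130 = 1.004.

1.004 Mg apfu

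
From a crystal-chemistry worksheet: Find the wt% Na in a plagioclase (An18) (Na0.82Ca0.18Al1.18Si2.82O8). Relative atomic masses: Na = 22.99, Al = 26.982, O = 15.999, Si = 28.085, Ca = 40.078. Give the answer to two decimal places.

Formula mass = 0.82·22.99 + 0.18·40.078 + 1.18·26.982 + 2.82·28.085 + 8·15.999 = 265.096 g/mol, of which 18.852 g is Na.
So Na makes up 18.852/265.096 = 0.0711 of the mass, i.e. 7.11%.

7.11 mass %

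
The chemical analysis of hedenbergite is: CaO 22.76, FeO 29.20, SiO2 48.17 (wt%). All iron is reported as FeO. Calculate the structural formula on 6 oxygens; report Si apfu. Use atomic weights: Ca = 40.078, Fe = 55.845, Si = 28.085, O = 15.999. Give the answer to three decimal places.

1.991 Si apfu

CaO (M=56.077): mol = 0.40587; Ca = 0.40587, O = 0.40587.
FeO (M=71.844): mol = 0.40644; Fe = 0.40644, O = 0.40644.
SiO2 (M=60.083): mol = 0.80172; Si = 0.80172, O = 1.60344.
ΣO = 2.41575; factor = 6/ΣO = 2.48370.
Si apfu = 0.80172 × 2.48370 = 1.991.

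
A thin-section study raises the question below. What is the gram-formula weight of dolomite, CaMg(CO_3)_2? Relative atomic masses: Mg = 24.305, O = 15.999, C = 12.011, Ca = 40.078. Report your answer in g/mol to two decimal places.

Ca: 1 × 40.078 = 40.0780
Mg: 1 × 24.305 = 24.3050
C: 2 × 12.011 = 24.0220
O: 6 × 15.999 = 95.9940
Summing the contributions gives the formula mass.

184.40 g/mol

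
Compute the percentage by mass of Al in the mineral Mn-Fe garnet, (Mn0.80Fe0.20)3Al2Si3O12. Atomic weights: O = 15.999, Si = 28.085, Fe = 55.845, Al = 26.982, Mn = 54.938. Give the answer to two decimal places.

10.89 weight percent

M((Mn0.80Fe0.20)3Al2Si3O12) = 495.565 g/mol.
Al contributes 2 × 26.982 = 53.964 g per mole.
53.964/495.565 = 0.1089 → 10.89%.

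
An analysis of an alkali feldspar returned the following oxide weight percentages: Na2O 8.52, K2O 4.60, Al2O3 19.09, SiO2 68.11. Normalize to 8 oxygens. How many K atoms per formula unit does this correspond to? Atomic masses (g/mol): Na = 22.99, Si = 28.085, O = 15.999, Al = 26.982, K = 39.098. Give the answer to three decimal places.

Na2O (M=61.979): mol = 0.13747; Na = 0.27494, O = 0.13747.
K2O (M=94.195): mol = 0.04883; K = 0.09766, O = 0.04883.
Al2O3 (M=101.961): mol = 0.18723; Al = 0.37446, O = 0.56169.
SiO2 (M=60.083): mol = 1.13360; Si = 1.13360, O = 2.26720.
ΣO = 3.01519; factor = 8/ΣO = 2.65323.
K apfu = 0.09766 × 2.65323 = 0.259.

0.259 K apfu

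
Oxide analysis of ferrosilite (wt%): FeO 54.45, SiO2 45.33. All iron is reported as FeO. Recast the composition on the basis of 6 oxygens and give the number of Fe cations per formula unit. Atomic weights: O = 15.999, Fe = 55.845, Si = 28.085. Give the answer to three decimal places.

FeO: 54.45/71.844 = 0.75789 mol → 0.75789 mol Fe, 0.75789 mol O.
SiO2: 45.33/60.083 = 0.75446 mol → 0.75446 mol Si, 1.50892 mol O.
Total oxygen = 2.26681 mol. Normalization factor = 6/2.26681 = 2.64689.
Fe per 6 O = 0.75789 × 2.64689 = 2.006.

2.006 Fe apfu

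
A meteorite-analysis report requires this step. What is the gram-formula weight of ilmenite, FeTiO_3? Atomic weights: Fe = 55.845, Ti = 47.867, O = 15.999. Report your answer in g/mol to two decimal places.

The formula mass is the sum 1*55.845 + 1*47.867 + 3*15.999.

151.71 g/mol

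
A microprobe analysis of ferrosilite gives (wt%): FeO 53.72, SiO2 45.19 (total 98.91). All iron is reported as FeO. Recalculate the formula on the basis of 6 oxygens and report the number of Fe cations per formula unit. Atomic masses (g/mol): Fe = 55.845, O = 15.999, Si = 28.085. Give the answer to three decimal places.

FeO: 53.72/71.844 = 0.74773 mol → 0.74773 mol Fe, 0.74773 mol O.
SiO2: 45.19/60.083 = 0.75213 mol → 0.75213 mol Si, 1.50426 mol O.
Total oxygen = 2.25199 mol. Normalization factor = 6/2.25199 = 2.66431.
Fe per 6 O = 0.74773 × 2.66431 = 1.992.

1.992 Fe apfu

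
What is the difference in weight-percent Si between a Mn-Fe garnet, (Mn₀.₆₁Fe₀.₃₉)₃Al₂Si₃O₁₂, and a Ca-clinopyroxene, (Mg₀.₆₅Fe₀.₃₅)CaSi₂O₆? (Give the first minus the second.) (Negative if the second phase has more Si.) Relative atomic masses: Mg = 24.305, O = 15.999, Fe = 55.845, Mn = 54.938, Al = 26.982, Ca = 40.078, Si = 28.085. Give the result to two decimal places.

Si in (Mn₀.₆₁Fe₀.₃₉)₃Al₂Si₃O₁₂: molar mass 496.082 g/mol; 3×28.085 = 84.255 g → 16.98 wt%.
Si in (Mg₀.₆₅Fe₀.₃₅)CaSi₂O₆: molar mass 227.586 g/mol; 2×28.085 = 56.170 g → 24.68 wt%.
Difference = 16.98 − 24.68 = -7.70 percentage points.

-7.70 percentage points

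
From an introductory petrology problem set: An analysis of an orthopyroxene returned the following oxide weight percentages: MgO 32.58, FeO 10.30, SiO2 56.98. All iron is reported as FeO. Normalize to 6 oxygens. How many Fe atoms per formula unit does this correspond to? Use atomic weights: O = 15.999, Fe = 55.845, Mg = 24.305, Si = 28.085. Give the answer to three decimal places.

0.302 Fe apfu

MgO: 32.58/40.304 = 0.80836 mol → 0.80836 mol Mg, 0.80836 mol O.
FeO: 10.30/71.844 = 0.14337 mol → 0.14337 mol Fe, 0.14337 mol O.
SiO2: 56.98/60.083 = 0.94835 mol → 0.94835 mol Si, 1.89670 mol O.
Total oxygen = 2.84843 mol. Normalization factor = 6/2.84843 = 2.10642.
Fe per 6 O = 0.14337 × 2.10642 = 0.302.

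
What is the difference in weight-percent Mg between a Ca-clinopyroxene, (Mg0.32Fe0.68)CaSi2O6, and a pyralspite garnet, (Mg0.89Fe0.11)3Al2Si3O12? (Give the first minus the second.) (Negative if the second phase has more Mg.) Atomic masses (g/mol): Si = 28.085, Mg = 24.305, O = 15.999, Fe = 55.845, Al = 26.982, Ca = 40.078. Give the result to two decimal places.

Mg in (Mg0.32Fe0.68)CaSi2O6: molar mass 237.994 g/mol; 0.32×24.305 = 7.778 g → 3.27 wt%.
Mg in (Mg0.89Fe0.11)3Al2Si3O12: molar mass 413.530 g/mol; 2.67×24.305 = 64.894 g → 15.69 wt%.
Difference = 3.27 − 15.69 = -12.42 percentage points.

-12.42 percentage points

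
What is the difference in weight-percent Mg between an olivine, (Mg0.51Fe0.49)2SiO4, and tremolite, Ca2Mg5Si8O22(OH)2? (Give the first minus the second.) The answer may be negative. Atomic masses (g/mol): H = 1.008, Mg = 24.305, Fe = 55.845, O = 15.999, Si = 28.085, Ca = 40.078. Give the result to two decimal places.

-0.51 percentage points

M((Mg0.51Fe0.49)2SiO4) = 171.600 g/mol, so wt% Mg = 24.791/171.600 × 100 = 14.45%.
M(Ca2Mg5Si8O22(OH)2) = 812.353 g/mol, so wt% Mg = 121.525/812.353 × 100 = 14.96%.
14.45 − 14.96 = -0.51 pp.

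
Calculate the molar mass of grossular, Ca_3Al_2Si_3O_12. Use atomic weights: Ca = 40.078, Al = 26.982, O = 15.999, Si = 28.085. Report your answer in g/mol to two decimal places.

450.44 g/mol

M = 3·40.078 + 2·26.982 + 3·28.085 + 12·15.999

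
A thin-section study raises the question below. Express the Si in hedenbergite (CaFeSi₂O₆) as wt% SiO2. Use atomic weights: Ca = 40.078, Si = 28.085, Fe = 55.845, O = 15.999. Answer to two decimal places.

Formula mass = 248.087 g/mol.
2 Si → 2.0000 mol SiO2 per formula unit; M(SiO2) = 60.083, so SiO2 mass = 120.166 g.
120.166/248.087 × 100 = 48.44 wt%.

48.44 wt%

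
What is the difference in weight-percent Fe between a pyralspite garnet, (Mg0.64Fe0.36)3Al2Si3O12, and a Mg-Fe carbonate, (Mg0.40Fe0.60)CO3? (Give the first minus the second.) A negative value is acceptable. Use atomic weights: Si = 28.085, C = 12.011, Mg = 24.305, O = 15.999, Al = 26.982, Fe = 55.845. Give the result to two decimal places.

-18.66 percentage points

First mineral: 60.313 g Fe in 437.185 g formula = 13.80 wt% Fe.
Second mineral: 33.507 g Fe in 103.237 g formula = 32.46 wt% Fe.
13.80% − 32.46% gives a difference of -18.66 percentage points.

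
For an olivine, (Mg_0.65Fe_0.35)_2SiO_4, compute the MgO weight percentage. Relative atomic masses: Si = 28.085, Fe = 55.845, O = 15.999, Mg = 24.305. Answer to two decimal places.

32.19 wt%

M((Mg_0.65Fe_0.35)_2SiO_4) = 162.769 g/mol; M(MgO) = 40.304 g/mol.
Moles MgO per formula unit = 1.30 Mg ÷ 1 = 1.3000.
MgO fraction = (1.3000 × 40.304) / 162.769 = 52.395/162.769 = 0.3219.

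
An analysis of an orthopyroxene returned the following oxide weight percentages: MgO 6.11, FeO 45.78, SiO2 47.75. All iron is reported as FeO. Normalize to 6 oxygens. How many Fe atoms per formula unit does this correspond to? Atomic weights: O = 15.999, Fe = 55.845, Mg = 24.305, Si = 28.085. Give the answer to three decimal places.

6.11 wt% MgO ÷ 40.304 g/mol = 0.15160 mol, giving 0.15160 Mg and 0.15160 O.
45.78 wt% FeO ÷ 71.844 g/mol = 0.63721 mol, giving 0.63721 Fe and 0.63721 O.
47.75 wt% SiO2 ÷ 60.083 g/mol = 0.79473 mol, giving 0.79473 Si and 1.58946 O.
Oxygen sums to 2.37827; scaling by 6/2.37827 = 2.52284 puts the formula on 6 O.
Fe: 0.63721 × 2.52284 = 1.608 atoms per formula unit.

1.608 Fe apfu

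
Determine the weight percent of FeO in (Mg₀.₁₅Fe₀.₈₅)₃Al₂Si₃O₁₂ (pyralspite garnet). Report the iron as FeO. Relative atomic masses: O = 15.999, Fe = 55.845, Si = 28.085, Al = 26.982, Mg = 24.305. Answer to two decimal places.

37.89 wt%

Formula mass = 483.549 g/mol.
2.55 Fe → 2.5500 mol FeO per formula unit; M(FeO) = 71.844, so FeO mass = 183.202 g.
183.202/483.549 × 100 = 37.89 wt%.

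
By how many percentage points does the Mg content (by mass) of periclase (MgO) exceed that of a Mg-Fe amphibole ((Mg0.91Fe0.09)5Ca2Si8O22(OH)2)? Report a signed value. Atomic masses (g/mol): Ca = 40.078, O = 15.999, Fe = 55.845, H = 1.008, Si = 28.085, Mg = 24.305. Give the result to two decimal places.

M(MgO) = 40.304 g/mol, so wt% Mg = 24.305/40.304 × 100 = 60.30%.
M((Mg0.91Fe0.09)5Ca2Si8O22(OH)2) = 826.546 g/mol, so wt% Mg = 110.588/826.546 × 100 = 13.38%.
60.30 − 13.38 = 46.92 pp.

46.92 percentage points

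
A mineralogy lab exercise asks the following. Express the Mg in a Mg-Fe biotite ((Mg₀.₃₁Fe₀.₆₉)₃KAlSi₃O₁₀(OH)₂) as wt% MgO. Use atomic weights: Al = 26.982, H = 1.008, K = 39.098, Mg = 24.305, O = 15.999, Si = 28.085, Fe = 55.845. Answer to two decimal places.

7.77 wt%

Formula mass = 482.542 g/mol.
0.93 Mg → 0.9300 mol MgO per formula unit; M(MgO) = 40.304, so MgO mass = 37.483 g.
37.483/482.542 × 100 = 7.77 wt%.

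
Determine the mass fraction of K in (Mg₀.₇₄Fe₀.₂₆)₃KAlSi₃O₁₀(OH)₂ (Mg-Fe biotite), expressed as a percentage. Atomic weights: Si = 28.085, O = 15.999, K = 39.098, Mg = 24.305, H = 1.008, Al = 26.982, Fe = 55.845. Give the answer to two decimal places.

8.85 mass %

Molar mass of (Mg₀.₇₄Fe₀.₂₆)₃KAlSi₃O₁₀(OH)₂: 2.22×24.305 + 0.78×55.845 + 1×39.098 + 1×26.982 + 3×28.085 + 12×15.999 + 2×1.008 = 441.855 g/mol.
Mass of K per formula unit: 1 × 39.098 = 39.098 g.
Weight fraction K = 39.098 / 441.855 = 0.0885.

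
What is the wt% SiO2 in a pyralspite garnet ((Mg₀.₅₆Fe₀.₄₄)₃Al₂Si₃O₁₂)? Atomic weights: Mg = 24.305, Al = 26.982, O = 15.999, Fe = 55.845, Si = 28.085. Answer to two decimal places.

Formula mass = 444.755 g/mol.
3 Si → 3.0000 mol SiO2 per formula unit; M(SiO2) = 60.083, so SiO2 mass = 180.249 g.
180.249/444.755 × 100 = 40.53 wt%.

40.53 wt%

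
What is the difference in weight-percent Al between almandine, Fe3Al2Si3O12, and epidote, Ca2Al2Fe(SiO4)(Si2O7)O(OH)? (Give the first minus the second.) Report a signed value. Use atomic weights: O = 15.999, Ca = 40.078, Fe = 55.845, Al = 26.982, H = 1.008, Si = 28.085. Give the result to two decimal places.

-0.33 percentage points

M(Fe3Al2Si3O12) = 497.742 g/mol, so wt% Al = 53.964/497.742 × 100 = 10.84%.
M(Ca2Al2Fe(SiO4)(Si2O7)O(OH)) = 483.215 g/mol, so wt% Al = 53.964/483.215 × 100 = 11.17%.
10.84 − 11.17 = -0.33 pp.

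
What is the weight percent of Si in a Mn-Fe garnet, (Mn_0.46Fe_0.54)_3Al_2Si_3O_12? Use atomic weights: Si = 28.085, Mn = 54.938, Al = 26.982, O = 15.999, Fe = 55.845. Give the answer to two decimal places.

16.97 mass %

Molar mass of (Mn_0.46Fe_0.54)_3Al_2Si_3O_12: 1.38*54.938 + 1.62*55.845 + 2*26.982 + 3*28.085 + 12*15.999 = 496.490 g/mol.
Mass of Si per formula unit: 3 × 28.085 = 84.255 g.
Weight fraction Si = 84.255 / 496.490 = 0.1697.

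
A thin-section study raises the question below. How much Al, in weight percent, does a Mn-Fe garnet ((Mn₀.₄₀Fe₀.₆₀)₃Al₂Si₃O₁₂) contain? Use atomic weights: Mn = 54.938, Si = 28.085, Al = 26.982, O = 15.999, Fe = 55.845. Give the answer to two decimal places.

10.87 weight percent

Molar mass of (Mn₀.₄₀Fe₀.₆₀)₃Al₂Si₃O₁₂: 1.20×54.938 + 1.80×55.845 + 2×26.982 + 3×28.085 + 12×15.999 = 496.654 g/mol.
Mass of Al per formula unit: 2 × 26.982 = 53.964 g.
Weight fraction Al = 53.964 / 496.654 = 0.1087.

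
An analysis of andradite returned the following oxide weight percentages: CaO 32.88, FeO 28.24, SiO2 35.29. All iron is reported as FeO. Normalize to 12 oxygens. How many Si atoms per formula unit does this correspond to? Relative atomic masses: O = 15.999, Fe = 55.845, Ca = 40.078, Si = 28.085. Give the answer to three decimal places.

CaO: 32.88/56.077 = 0.58634 mol → 0.58634 mol Ca, 0.58634 mol O.
FeO: 28.24/71.844 = 0.39307 mol → 0.39307 mol Fe, 0.39307 mol O.
SiO2: 35.29/60.083 = 0.58735 mol → 0.58735 mol Si, 1.17470 mol O.
Total oxygen = 2.15411 mol. Normalization factor = 12/2.15411 = 5.57075.
Si per 12 O = 0.58735 × 5.57075 = 3.272.

3.272 Si apfu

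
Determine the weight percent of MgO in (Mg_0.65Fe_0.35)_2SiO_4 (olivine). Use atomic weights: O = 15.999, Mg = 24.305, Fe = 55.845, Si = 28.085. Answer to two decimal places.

32.19 wt%

Molar mass of (Mg_0.65Fe_0.35)_2SiO_4 = 1.30·24.305 + 0.70·55.845 + 1·28.085 + 4·15.999 = 162.769 g/mol.
Each formula unit contains 1.30 Mg, equivalent to 1.30/1 = 1.3000 mol MgO.
M(MgO) = 1×24.305 + 1×15.999 = 40.304 g/mol.
Mass of MgO per formula unit = 1.3000 × 40.304 = 52.395 g.
MgO wt% = 52.395 / 162.769 × 100 = 32.19%.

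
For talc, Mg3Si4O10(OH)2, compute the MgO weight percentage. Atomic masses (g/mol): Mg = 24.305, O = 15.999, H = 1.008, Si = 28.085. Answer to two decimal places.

31.88 wt%

Molar mass of Mg3Si4O10(OH)2 = 3*24.305 + 4*28.085 + 12*15.999 + 2*1.008 = 379.259 g/mol.
Each formula unit contains 3 Mg, equivalent to 3/1 = 3.0000 mol MgO.
M(MgO) = 1×24.305 + 1×15.999 = 40.304 g/mol.
Mass of MgO per formula unit = 3.0000 × 40.304 = 120.912 g.
MgO wt% = 120.912 / 379.259 × 100 = 31.88%.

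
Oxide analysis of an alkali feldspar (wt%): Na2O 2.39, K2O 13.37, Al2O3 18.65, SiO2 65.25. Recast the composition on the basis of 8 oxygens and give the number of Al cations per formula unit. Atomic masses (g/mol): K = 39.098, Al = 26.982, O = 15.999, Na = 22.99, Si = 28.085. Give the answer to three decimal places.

2.39 wt% Na2O ÷ 61.979 g/mol = 0.03856 mol, giving 0.07712 Na and 0.03856 O.
13.37 wt% K2O ÷ 94.195 g/mol = 0.14194 mol, giving 0.28388 K and 0.14194 O.
18.65 wt% Al2O3 ÷ 101.961 g/mol = 0.18291 mol, giving 0.36582 Al and 0.54873 O.
65.25 wt% SiO2 ÷ 60.083 g/mol = 1.08600 mol, giving 1.08600 Si and 2.17200 O.
Oxygen sums to 2.90123; scaling by 8/2.90123 = 2.75745 puts the formula on 8 O.
Al: 0.36582 × 2.75745 = 1.009 atoms per formula unit.

1.009 Al apfu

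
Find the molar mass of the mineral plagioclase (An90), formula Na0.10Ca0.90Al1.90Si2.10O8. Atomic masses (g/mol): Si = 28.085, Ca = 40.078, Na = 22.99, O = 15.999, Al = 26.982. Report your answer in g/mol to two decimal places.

The formula mass is the sum 0.10*22.99 + 0.90*40.078 + 1.90*26.982 + 2.10*28.085 + 8*15.999.

276.61 g/mol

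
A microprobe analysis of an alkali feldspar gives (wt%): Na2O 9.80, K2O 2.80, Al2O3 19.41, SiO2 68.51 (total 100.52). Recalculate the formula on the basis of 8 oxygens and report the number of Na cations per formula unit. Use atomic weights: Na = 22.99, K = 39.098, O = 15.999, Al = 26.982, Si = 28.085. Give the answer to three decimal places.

Na2O: 9.80/61.979 = 0.15812 mol → 0.31624 mol Na, 0.15812 mol O.
K2O: 2.80/94.195 = 0.02973 mol → 0.05946 mol K, 0.02973 mol O.
Al2O3: 19.41/101.961 = 0.19037 mol → 0.38074 mol Al, 0.57111 mol O.
SiO2: 68.51/60.083 = 1.14026 mol → 1.14026 mol Si, 2.28052 mol O.
Total oxygen = 3.03948 mol. Normalization factor = 8/3.03948 = 2.63203.
Na per 8 O = 0.31624 × 2.63203 = 0.832.

0.832 Na apfu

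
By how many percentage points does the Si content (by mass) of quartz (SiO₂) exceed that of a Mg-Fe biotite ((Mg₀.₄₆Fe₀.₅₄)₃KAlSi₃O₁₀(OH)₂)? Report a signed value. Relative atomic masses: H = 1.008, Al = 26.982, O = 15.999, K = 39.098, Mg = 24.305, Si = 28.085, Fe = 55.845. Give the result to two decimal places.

28.75 percentage points

Si in SiO₂: molar mass 60.083 g/mol; 1×28.085 = 28.085 g → 46.74 wt%.
Si in (Mg₀.₄₆Fe₀.₅₄)₃KAlSi₃O₁₀(OH)₂: molar mass 468.349 g/mol; 3×28.085 = 84.255 g → 17.99 wt%.
Difference = 46.74 − 17.99 = 28.75 percentage points.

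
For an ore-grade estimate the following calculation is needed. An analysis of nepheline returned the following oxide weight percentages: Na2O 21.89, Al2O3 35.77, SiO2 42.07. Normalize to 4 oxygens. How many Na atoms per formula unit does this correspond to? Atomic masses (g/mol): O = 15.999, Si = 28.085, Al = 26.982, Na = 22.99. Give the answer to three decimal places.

21.89 wt% Na2O ÷ 61.979 g/mol = 0.35318 mol, giving 0.70636 Na and 0.35318 O.
35.77 wt% Al2O3 ÷ 101.961 g/mol = 0.35082 mol, giving 0.70164 Al and 1.05246 O.
42.07 wt% SiO2 ÷ 60.083 g/mol = 0.70020 mol, giving 0.70020 Si and 1.40040 O.
Oxygen sums to 2.80604; scaling by 4/2.80604 = 1.42550 puts the formula on 4 O.
Na: 0.70636 × 1.42550 = 1.007 atoms per formula unit.

1.007 Na apfu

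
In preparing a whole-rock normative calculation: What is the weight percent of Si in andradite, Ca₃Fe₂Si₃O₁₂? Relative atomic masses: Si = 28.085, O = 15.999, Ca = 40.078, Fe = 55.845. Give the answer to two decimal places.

16.58 weight percent

M(Ca₃Fe₂Si₃O₁₂) = 508.167 g/mol.
Si contributes 3 × 28.085 = 84.255 g per mole.
84.255/508.167 = 0.1658 → 16.58%.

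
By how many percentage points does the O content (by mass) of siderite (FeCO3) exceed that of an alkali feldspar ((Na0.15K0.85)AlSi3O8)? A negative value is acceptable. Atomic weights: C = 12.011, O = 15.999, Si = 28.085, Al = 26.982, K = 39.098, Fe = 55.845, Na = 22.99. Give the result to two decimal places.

M(FeCO3) = 115.853 g/mol, so wt% O = 47.997/115.853 × 100 = 41.43%.
M((Na0.15K0.85)AlSi3O8) = 275.911 g/mol, so wt% O = 127.992/275.911 × 100 = 46.39%.
41.43 − 46.39 = -4.96 pp.

-4.96 percentage points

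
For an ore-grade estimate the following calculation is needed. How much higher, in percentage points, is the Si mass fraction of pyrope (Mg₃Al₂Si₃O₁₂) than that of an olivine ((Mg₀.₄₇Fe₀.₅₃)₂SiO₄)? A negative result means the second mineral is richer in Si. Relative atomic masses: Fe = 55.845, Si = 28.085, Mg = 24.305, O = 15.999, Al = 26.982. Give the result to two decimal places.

M(Mg₃Al₂Si₃O₁₂) = 403.122 g/mol, so wt% Si = 84.255/403.122 × 100 = 20.90%.
M((Mg₀.₄₇Fe₀.₅₃)₂SiO₄) = 174.123 g/mol, so wt% Si = 28.085/174.123 × 100 = 16.13%.
20.90 − 16.13 = 4.77 pp.

4.77 percentage points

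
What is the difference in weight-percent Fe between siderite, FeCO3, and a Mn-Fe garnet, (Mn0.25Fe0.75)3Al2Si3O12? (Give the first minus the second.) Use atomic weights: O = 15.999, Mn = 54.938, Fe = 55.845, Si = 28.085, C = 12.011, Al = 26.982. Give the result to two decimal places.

Fe in FeCO3: molar mass 115.853 g/mol; 1×55.845 = 55.845 g → 48.20 wt%.
Fe in (Mn0.25Fe0.75)3Al2Si3O12: molar mass 497.062 g/mol; 2.25×55.845 = 125.651 g → 25.28 wt%.
Difference = 48.20 − 25.28 = 22.92 percentage points.

22.92 percentage points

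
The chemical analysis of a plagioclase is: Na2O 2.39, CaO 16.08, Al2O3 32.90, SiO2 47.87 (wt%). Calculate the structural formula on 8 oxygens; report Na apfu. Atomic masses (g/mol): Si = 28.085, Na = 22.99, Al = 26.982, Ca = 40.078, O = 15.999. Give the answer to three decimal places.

2.39 wt% Na2O ÷ 61.979 g/mol = 0.03856 mol, giving 0.07712 Na and 0.03856 O.
16.08 wt% CaO ÷ 56.077 g/mol = 0.28675 mol, giving 0.28675 Ca and 0.28675 O.
32.90 wt% Al2O3 ÷ 101.961 g/mol = 0.32267 mol, giving 0.64534 Al and 0.96801 O.
47.87 wt% SiO2 ÷ 60.083 g/mol = 0.79673 mol, giving 0.79673 Si and 1.59346 O.
Oxygen sums to 2.88678; scaling by 8/2.88678 = 2.77125 puts the formula on 8 O.
Na: 0.07712 × 2.77125 = 0.214 atoms per formula unit.

0.214 Na apfu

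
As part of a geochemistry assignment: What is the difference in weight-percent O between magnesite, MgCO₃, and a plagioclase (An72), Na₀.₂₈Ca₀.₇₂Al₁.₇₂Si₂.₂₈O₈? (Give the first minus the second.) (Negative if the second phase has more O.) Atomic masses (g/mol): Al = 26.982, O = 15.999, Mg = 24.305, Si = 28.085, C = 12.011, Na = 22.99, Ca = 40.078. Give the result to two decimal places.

M(MgCO₃) = 84.313 g/mol, so wt% O = 47.997/84.313 × 100 = 56.93%.
M(Na₀.₂₈Ca₀.₇₂Al₁.₇₂Si₂.₂₈O₈) = 273.728 g/mol, so wt% O = 127.992/273.728 × 100 = 46.76%.
56.93 − 46.76 = 10.17 pp.

10.17 percentage points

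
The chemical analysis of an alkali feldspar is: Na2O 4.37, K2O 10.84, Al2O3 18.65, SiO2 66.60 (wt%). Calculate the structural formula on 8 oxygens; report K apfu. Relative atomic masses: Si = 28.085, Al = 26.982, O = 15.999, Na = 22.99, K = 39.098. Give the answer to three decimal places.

0.624 K apfu

4.37 wt% Na2O ÷ 61.979 g/mol = 0.07051 mol, giving 0.14102 Na and 0.07051 O.
10.84 wt% K2O ÷ 94.195 g/mol = 0.11508 mol, giving 0.23016 K and 0.11508 O.
18.65 wt% Al2O3 ÷ 101.961 g/mol = 0.18291 mol, giving 0.36582 Al and 0.54873 O.
66.60 wt% SiO2 ÷ 60.083 g/mol = 1.10847 mol, giving 1.10847 Si and 2.21694 O.
Oxygen sums to 2.95126; scaling by 8/2.95126 = 2.71071 puts the formula on 8 O.
K: 0.23016 × 2.71071 = 0.624 atoms per formula unit.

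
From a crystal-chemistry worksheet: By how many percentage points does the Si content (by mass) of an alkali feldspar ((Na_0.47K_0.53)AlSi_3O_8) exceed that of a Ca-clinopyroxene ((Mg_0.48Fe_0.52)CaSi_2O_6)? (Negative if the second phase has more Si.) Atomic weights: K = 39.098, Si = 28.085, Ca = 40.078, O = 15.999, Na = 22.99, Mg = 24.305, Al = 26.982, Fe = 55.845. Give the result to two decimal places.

Si in (Na_0.47K_0.53)AlSi_3O_8: molar mass 270.756 g/mol; 3×28.085 = 84.255 g → 31.12 wt%.
Si in (Mg_0.48Fe_0.52)CaSi_2O_6: molar mass 232.948 g/mol; 2×28.085 = 56.170 g → 24.11 wt%.
Difference = 31.12 − 24.11 = 7.01 percentage points.

7.01 percentage points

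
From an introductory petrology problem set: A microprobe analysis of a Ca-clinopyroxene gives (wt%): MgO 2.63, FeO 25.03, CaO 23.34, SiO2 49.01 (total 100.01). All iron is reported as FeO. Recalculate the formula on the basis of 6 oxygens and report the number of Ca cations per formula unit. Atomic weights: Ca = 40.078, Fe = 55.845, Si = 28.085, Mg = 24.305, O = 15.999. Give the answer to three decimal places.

1.015 Ca apfu

2.63 wt% MgO ÷ 40.304 g/mol = 0.06525 mol, giving 0.06525 Mg and 0.06525 O.
25.03 wt% FeO ÷ 71.844 g/mol = 0.34839 mol, giving 0.34839 Fe and 0.34839 O.
23.34 wt% CaO ÷ 56.077 g/mol = 0.41621 mol, giving 0.41621 Ca and 0.41621 O.
49.01 wt% SiO2 ÷ 60.083 g/mol = 0.81570 mol, giving 0.81570 Si and 1.63140 O.
Oxygen sums to 2.46125; scaling by 6/2.46125 = 2.43779 puts the formula on 6 O.
Ca: 0.41621 × 2.43779 = 1.015 atoms per formula unit.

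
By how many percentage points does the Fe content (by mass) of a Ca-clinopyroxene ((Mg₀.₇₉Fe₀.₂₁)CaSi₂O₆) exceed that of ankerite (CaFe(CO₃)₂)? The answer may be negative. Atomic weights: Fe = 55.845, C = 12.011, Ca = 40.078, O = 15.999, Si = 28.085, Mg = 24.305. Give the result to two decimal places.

-20.61 percentage points

M((Mg₀.₇₉Fe₀.₂₁)CaSi₂O₆) = 223.170 g/mol, so wt% Fe = 11.727/223.170 × 100 = 5.25%.
M(CaFe(CO₃)₂) = 215.939 g/mol, so wt% Fe = 55.845/215.939 × 100 = 25.86%.
5.25 − 25.86 = -20.61 pp.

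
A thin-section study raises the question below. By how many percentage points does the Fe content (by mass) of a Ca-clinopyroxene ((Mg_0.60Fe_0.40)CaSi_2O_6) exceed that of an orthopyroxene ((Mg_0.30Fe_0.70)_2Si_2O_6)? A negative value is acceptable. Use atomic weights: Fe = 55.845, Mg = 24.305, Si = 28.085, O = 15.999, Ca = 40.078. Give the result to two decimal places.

-22.17 percentage points

First mineral: 22.338 g Fe in 229.163 g formula = 9.75 wt% Fe.
Second mineral: 78.183 g Fe in 244.930 g formula = 31.92 wt% Fe.
9.75% − 31.92% gives a difference of -22.17 percentage points.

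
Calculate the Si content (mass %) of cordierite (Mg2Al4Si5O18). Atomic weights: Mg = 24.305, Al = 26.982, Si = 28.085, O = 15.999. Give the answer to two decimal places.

Formula mass = 2×24.305 + 4×26.982 + 5×28.085 + 18×15.999 = 584.945 g/mol, of which 140.425 g is Si.
So Si makes up 140.425/584.945 = 0.2401 of the mass, i.e. 24.01%.

24.01 mass %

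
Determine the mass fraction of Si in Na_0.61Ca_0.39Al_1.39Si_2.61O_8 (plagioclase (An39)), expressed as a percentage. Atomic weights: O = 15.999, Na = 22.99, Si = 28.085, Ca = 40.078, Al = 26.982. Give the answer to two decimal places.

27.31 wt%

M(Na_0.61Ca_0.39Al_1.39Si_2.61O_8) = 268.453 g/mol.
Si contributes 2.61 × 28.085 = 73.302 g per mole.
73.302/268.453 = 0.2731 → 27.31%.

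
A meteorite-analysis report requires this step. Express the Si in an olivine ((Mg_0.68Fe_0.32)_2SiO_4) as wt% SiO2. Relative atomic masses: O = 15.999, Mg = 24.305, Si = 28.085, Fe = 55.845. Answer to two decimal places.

37.35 wt%

Molar mass of (Mg_0.68Fe_0.32)_2SiO_4 = 1.36·24.305 + 0.64·55.845 + 1·28.085 + 4·15.999 = 160.877 g/mol.
Each formula unit contains 1 Si, equivalent to 1/1 = 1.0000 mol SiO2.
M(SiO2) = 1×28.085 + 2×15.999 = 60.083 g/mol.
Mass of SiO2 per formula unit = 1.0000 × 60.083 = 60.083 g.
SiO2 wt% = 60.083 / 160.877 × 100 = 37.35%.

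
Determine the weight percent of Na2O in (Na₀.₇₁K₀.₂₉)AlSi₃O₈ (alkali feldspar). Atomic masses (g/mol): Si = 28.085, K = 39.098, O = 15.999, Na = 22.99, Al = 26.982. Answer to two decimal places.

8.24 wt%

M((Na₀.₇₁K₀.₂₉)AlSi₃O₈) = 266.890 g/mol; M(Na2O) = 61.979 g/mol.
Moles Na2O per formula unit = 0.71 Na ÷ 2 = 0.3550.
Na2O fraction = (0.3550 × 61.979) / 266.890 = 22.003/266.890 = 0.0824.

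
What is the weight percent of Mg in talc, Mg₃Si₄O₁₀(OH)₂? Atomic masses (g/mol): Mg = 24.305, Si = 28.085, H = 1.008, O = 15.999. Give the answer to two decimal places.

19.23 wt%

Molar mass of Mg₃Si₄O₁₀(OH)₂: 3×24.305 + 4×28.085 + 12×15.999 + 2×1.008 = 379.259 g/mol.
Mass of Mg per formula unit: 3 × 24.305 = 72.915 g.
Weight fraction Mg = 72.915 / 379.259 = 0.1923.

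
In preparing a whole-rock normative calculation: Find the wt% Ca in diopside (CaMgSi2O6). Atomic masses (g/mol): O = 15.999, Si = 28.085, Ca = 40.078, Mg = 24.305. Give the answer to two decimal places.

M(CaMgSi2O6) = 216.547 g/mol.
Ca contributes 1 × 40.078 = 40.078 g per mole.
40.078/216.547 = 0.1851 → 18.51%.

18.51 mass %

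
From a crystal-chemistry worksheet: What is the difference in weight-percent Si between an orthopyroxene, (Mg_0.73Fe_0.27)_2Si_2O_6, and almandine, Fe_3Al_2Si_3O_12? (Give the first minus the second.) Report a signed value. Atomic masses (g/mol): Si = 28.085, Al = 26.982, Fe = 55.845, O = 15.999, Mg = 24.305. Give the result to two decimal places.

Si in (Mg_0.73Fe_0.27)_2Si_2O_6: molar mass 217.806 g/mol; 2×28.085 = 56.170 g → 25.79 wt%.
Si in Fe_3Al_2Si_3O_12: molar mass 497.742 g/mol; 3×28.085 = 84.255 g → 16.93 wt%.
Difference = 25.79 − 16.93 = 8.86 percentage points.

8.86 percentage points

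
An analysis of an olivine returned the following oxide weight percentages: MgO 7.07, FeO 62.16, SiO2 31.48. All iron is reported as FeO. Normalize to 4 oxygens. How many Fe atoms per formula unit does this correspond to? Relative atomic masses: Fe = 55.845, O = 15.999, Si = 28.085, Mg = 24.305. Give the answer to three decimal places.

MgO: 7.07/40.304 = 0.17542 mol → 0.17542 mol Mg, 0.17542 mol O.
FeO: 62.16/71.844 = 0.86521 mol → 0.86521 mol Fe, 0.86521 mol O.
SiO2: 31.48/60.083 = 0.52394 mol → 0.52394 mol Si, 1.04788 mol O.
Total oxygen = 2.08851 mol. Normalization factor = 4/2.08851 = 1.91524.
Fe per 4 O = 0.86521 × 1.91524 = 1.657.

1.657 Fe apfu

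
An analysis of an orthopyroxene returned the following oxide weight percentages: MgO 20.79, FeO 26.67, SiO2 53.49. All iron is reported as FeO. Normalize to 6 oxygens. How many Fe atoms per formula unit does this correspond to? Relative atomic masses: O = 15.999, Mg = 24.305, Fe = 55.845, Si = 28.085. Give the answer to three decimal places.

MgO (M=40.304): mol = 0.51583; Mg = 0.51583, O = 0.51583.
FeO (M=71.844): mol = 0.37122; Fe = 0.37122, O = 0.37122.
SiO2 (M=60.083): mol = 0.89027; Si = 0.89027, O = 1.78054.
ΣO = 2.66759; factor = 6/ΣO = 2.24922.
Fe apfu = 0.37122 × 2.24922 = 0.835.

0.835 Fe apfu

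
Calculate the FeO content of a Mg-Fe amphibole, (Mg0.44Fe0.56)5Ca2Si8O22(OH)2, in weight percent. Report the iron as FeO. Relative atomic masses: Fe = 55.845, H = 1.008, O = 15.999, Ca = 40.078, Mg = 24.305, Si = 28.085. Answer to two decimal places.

22.33 wt%

M((Mg0.44Fe0.56)5Ca2Si8O22(OH)2) = 900.665 g/mol; M(FeO) = 71.844 g/mol.
Moles FeO per formula unit = 2.80 Fe ÷ 1 = 2.8000.
FeO fraction = (2.8000 × 71.844) / 900.665 = 201.163/900.665 = 0.2233.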